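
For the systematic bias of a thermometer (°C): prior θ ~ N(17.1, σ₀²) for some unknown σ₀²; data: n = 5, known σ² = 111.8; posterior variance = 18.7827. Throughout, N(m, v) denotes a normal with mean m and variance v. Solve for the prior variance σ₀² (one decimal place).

σ₀² = 117.4

Posterior precision equals prior precision plus data precision: 1/σ_n² = 1/σ₀² + n/σ².
So 1/σ₀² = 1/18.7827 − 5/111.8 = 0.053240 − 0.044723 = 0.008517.
Hence σ₀² = 1/0.008517 ≈ 117.4.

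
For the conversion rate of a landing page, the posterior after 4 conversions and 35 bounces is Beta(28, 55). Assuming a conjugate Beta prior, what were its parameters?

A Beta(a, b) prior with s successes and f failures in binomial data gives a Beta(a+s, b+f) posterior.
So a = 28 − 4 = 24 and b = 55 − 35 = 20.

Beta(24, 20)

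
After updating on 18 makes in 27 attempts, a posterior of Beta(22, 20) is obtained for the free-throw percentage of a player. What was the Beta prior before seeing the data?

A Beta(α, β) prior with s successes and f failures in binomial data gives a Beta(α+s, β+f) posterior.
Subtract the data counts: 22−18=4, 20−9=11.

Beta(4, 11)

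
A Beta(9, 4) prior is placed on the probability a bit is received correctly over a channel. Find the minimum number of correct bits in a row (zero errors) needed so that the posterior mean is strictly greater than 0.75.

After k correct bits and 0 errors the posterior is Beta(9+k, 4), with mean (9+k)/(9+4+k).
Set (9+k)/(13+k) > 0.75 and solve: k > (0.75·13 − 9)/(1 − 0.75) = 3.000.
The smallest integer exceeding 3.000 is 4, and checking k=4: (13)/(17) = 0.7647 > 0.75.

k = 4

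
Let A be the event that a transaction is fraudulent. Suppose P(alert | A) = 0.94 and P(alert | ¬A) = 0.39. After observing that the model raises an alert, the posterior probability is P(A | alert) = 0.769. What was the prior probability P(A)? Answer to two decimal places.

In odds form, posterior odds = prior odds × likelihood ratio, so prior odds = posterior odds ÷ LR.
Posterior odds = 0.769/(1−0.769) = 3.3290. LR = 0.94/0.39 = 2.4103.
Prior odds = 3.3290/2.4103 = 1.3812, so P(A) = 1.3812/(1+1.3812) ≈ 0.58.

P(A) = 0.58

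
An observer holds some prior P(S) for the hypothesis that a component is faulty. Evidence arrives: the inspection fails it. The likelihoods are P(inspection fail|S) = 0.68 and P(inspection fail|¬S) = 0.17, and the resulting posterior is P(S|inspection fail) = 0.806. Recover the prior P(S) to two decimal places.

P(S) = 0.51

Bayes' rule in odds form gives O(S|E) = O(S)·[P(E|S)/P(E|¬S)], hence O(S) = O(S|E)/LR.
Posterior odds = 0.806/(1−0.806) = 4.1546. LR = 0.68/0.17 = 4.0000.
Prior odds = 4.1546/4.0000 = 1.0387, so P(S) = 1.0387/(1+1.0387) ≈ 0.51.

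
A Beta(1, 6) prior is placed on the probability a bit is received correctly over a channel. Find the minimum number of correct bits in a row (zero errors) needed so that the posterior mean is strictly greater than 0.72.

k = 15

After k correct bits and 0 errors the posterior is Beta(1+k, 6), with mean (1+k)/(1+6+k).
Set (1+k)/(7+k) > 0.72 and solve: k > (0.72·7 − 1)/(1 − 0.72) = 14.429.
The smallest integer exceeding 14.429 is 15.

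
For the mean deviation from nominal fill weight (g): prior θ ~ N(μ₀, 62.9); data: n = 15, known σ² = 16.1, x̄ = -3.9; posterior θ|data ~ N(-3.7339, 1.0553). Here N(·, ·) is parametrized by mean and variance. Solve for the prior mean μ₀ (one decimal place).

The posterior mean is a precision-weighted average: μ_n = (τ₀μ₀ + τ_data·x̄)/(τ₀+τ_data), with τ₀=1/σ₀² and τ_data=n/σ².
Here τ₀ = 1/62.9 = 0.015898 and τ_data = 15/16.1 = 0.931677, so τ_n = 0.947575.
Rearranging for μ₀: μ₀ = (μ_n·τ_n − τ_data·x̄)/τ₀ = (-3.7339·0.947575 − 0.931677·-3.9) / 0.015898 = 0.095390/0.015898 ≈ 6.0.

μ₀ = 6.0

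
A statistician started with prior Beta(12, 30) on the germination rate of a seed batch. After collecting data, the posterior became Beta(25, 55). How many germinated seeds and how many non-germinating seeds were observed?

13 germinated seeds and 25 non-germinating seeds

Under Beta–binomial conjugacy the posterior parameters are (α+s, β+f).
So s = 25 − 12 = 13 and f = 55 − 30 = 25.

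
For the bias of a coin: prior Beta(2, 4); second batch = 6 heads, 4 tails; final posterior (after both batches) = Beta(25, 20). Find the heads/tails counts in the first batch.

Sequential conjugate updates are equivalent to a single update on the pooled data, so total successes = posterior α − prior α and total failures = posterior β − prior β.
Total across both batches: 25−2=23 heads, 20−4=16 tails.
Subtract the second batch: 23−6=17 heads and 16−4=12 tails.

17 heads and 12 tails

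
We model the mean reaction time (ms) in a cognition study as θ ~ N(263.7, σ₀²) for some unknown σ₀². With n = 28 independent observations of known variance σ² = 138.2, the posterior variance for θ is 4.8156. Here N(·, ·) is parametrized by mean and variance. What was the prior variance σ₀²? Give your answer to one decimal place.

σ₀² = 197.9

Posterior precision equals prior precision plus data precision: 1/σ_n² = 1/σ₀² + n/σ².
So 1/σ₀² = 1/4.8156 − 28/138.2 = 0.207658 − 0.202605 = 0.005053.
Hence σ₀² = 1/0.005053 ≈ 197.9.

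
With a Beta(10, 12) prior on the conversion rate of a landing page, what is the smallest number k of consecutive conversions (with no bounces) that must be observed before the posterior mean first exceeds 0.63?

After k conversions and 0 bounces the posterior is Beta(10+k, 12), with mean (10+k)/(10+12+k).
Set (10+k)/(22+k) > 0.63 and solve: k > (0.63·22 − 10)/(1 − 0.63) = 10.432.
The smallest integer exceeding 10.432 is 11, and checking k=11: (21)/(33) = 0.6364 > 0.63.

k = 11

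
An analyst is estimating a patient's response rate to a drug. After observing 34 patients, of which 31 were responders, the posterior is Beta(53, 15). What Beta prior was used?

Under Beta–binomial conjugacy the posterior parameters are (a+s, b+f).
So a = 53 − 31 = 22 and b = 15 − 3 = 12.

Beta(22, 12)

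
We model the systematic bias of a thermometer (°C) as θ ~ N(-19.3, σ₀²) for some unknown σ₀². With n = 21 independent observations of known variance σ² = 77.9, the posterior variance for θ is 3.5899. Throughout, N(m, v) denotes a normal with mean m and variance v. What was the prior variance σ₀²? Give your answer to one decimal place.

σ₀² = 111.3

Posterior precision equals prior precision plus data precision: 1/σ_n² = 1/σ₀² + n/σ².
So 1/σ₀² = 1/3.5899 − 21/77.9 = 0.278559 − 0.269576 = 0.008983.
Hence σ₀² = 1/0.008983 ≈ 111.3.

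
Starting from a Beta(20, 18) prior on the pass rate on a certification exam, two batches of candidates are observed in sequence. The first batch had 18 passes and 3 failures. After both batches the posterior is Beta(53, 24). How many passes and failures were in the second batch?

15 passes and 3 failures

Because Beta–binomial updating is additive in the counts, the combined data contributed (α_post−α_prior, β_post−β_prior) successes and failures.
Total across both batches: 53−20=33 passes, 24−18=6 failures.
Subtract the first batch: 33−18=15 passes and 6−3=3 failures.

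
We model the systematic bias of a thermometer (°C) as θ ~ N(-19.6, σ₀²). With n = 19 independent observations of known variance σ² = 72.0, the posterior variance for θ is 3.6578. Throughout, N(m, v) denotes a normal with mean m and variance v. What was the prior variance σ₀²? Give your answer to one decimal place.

σ₀² = 105.3

Posterior precision equals prior precision plus data precision: 1/σ_n² = 1/σ₀² + n/σ².
So 1/σ₀² = 1/3.6578 − 19/72.0 = 0.273388 − 0.263889 = 0.009499.
Hence σ₀² = 1/0.009499 ≈ 105.3.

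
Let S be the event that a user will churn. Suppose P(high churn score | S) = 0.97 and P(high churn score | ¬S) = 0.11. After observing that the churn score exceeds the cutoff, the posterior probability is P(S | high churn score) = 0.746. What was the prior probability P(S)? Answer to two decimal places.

Bayes' rule in odds form gives O(S|E) = O(S)·[P(E|S)/P(E|¬S)], hence O(S) = O(S|E)/LR.
Posterior odds = 0.746/(1−0.746) = 2.9370. LR = 0.97/0.11 = 8.8182.
Prior odds = 2.9370/8.8182 = 0.3331, so P(S) = 0.3331/(1+0.3331) ≈ 0.25.

P(S) = 0.25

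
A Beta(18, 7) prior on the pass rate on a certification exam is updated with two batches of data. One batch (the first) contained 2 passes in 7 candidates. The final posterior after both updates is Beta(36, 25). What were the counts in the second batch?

Because Beta–binomial updating is additive in the counts, the combined data contributed (α_post−α_prior, β_post−β_prior) successes and failures.
Total across both batches: 36−18=18 passes, 25−7=18 failures.
Subtract the first batch: 18−2=16 passes and 18−5=13 failures.

16 passes and 13 failures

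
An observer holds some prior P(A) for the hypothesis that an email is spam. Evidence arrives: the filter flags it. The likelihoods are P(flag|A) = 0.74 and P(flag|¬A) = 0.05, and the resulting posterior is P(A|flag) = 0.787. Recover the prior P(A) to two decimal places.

P(A) = 0.20

In odds form, posterior odds = prior odds × likelihood ratio, so prior odds = posterior odds ÷ LR.
Posterior odds = 0.787/(1−0.787) = 3.6948. LR = 0.74/0.05 = 14.8000.
Prior odds = 3.6948/14.8000 = 0.2496, so P(A) = 0.2496/(1+0.2496) ≈ 0.20.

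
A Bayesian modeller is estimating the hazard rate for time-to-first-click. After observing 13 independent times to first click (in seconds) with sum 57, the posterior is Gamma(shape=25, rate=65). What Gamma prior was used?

Gamma(shape=12, rate=8)

For an exponential likelihood with a Gamma(α, β) prior on the rate, n observations with total T give posterior Gamma(α+n, β+T).
So α = 25 − 13 = 12 and β = 65 − 57 = 8.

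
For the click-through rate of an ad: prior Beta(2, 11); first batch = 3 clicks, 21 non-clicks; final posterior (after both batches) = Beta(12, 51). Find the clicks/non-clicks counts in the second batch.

7 clicks and 19 non-clicks

Sequential conjugate updates are equivalent to a single update on the pooled data, so total successes = posterior α − prior α and total failures = posterior β − prior β.
Total across both batches: 12−2=10 clicks, 51−11=40 non-clicks.
Subtract the first batch: 10−3=7 clicks and 40−21=19 non-clicks.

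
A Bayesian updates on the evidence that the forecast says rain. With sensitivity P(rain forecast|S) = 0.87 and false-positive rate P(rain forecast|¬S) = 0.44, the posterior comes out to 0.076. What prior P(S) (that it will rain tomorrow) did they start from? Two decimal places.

P(S) = 0.04

Bayes' rule in odds form gives O(S|E) = O(S)·[P(E|S)/P(E|¬S)], hence O(S) = O(S|E)/LR.
Posterior odds = 0.076/(1−0.076) = 0.0823. LR = 0.87/0.44 = 1.9773.
Prior odds = 0.0823/1.9773 = 0.0416, so P(S) = 0.0416/(1+0.0416) ≈ 0.04.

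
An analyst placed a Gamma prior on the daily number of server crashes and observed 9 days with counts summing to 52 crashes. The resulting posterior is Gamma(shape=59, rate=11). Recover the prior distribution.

Gamma–Poisson conjugacy: posterior shape = α + Σxᵢ, posterior rate = β + n.
So α = 59 − 52 = 7 and β = 11 − 9 = 2.

Gamma(shape=7, rate=2)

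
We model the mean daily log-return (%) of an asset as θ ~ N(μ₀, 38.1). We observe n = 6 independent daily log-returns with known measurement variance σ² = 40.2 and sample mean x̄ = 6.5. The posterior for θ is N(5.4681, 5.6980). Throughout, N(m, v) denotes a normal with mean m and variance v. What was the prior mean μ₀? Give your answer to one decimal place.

μ₀ = -0.4

The posterior mean is a precision-weighted average: μ_n = (τ₀μ₀ + τ_data·x̄)/(τ₀+τ_data), with τ₀=1/σ₀² and τ_data=n/σ².
Here τ₀ = 1/38.1 = 0.026247 and τ_data = 6/40.2 = 0.149254, so τ_n = 0.175501.
Rearranging for μ₀: μ₀ = (μ_n·τ_n − τ_data·x̄)/τ₀ = (5.4681·0.175501 − 0.149254·6.5) / 0.026247 = -0.010494/0.026247 ≈ -0.4.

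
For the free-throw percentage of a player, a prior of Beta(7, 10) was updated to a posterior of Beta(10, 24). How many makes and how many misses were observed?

Beta is conjugate to the binomial likelihood: posterior = Beta(a+s, b+f).
So s = 10 − 7 = 3 and f = 24 − 10 = 14.

3 makes and 14 misses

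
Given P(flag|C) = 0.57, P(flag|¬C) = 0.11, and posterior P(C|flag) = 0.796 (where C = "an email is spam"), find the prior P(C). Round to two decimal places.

P(C) = 0.43

In odds form, posterior odds = prior odds × likelihood ratio, so prior odds = posterior odds ÷ LR.
Posterior odds = 0.796/(1−0.796) = 3.9020. LR = 0.57/0.11 = 5.1818.
Prior odds = 3.9020/5.1818 = 0.7530, so P(C) = 0.7530/(1+0.7530) ≈ 0.43.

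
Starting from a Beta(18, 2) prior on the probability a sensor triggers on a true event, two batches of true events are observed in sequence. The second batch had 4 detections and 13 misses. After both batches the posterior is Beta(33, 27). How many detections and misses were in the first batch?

Sequential conjugate updates are equivalent to a single update on the pooled data, so total successes = posterior α − prior α and total failures = posterior β − prior β.
Total across both batches: 33−18=15 detections, 27−2=25 misses.
Subtract the second batch: 15−4=11 detections and 25−13=12 misses.

11 detections and 12 misses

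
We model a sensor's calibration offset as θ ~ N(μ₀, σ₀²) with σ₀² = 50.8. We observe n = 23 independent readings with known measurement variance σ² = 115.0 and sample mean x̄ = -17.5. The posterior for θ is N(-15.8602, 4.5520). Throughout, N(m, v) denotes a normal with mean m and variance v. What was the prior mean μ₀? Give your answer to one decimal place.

μ₀ = 0.8

With known observation variance, the Normal–Normal posterior has precision τ_n = τ₀ + n/σ² and mean μ_n = (τ₀μ₀ + (n/σ²)x̄)/τ_n.
Here τ₀ = 1/50.8 = 0.019685 and τ_data = 23/115.0 = 0.200000, so τ_n = 0.219685.
Rearranging for μ₀: μ₀ = (μ_n·τ_n − τ_data·x̄)/τ₀ = (-15.8602·0.219685 − 0.200000·-17.5) / 0.019685 = 0.015752/0.019685 ≈ 0.8.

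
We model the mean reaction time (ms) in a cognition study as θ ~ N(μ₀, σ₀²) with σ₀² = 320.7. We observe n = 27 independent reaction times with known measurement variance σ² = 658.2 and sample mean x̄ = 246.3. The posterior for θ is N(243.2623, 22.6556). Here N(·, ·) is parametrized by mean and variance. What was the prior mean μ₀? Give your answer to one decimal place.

With known observation variance, the Normal–Normal posterior has precision τ_n = τ₀ + n/σ² and mean μ_n = (τ₀μ₀ + (n/σ²)x̄)/τ_n.
Here τ₀ = 1/320.7 = 0.003118 and τ_data = 27/658.2 = 0.041021, so τ_n = 0.044139.
Rearranging for μ₀: μ₀ = (μ_n·τ_n − τ_data·x̄)/τ₀ = (243.2623·0.044139 − 0.041021·246.3) / 0.003118 = 0.633882/0.003118 ≈ 203.3.

μ₀ = 203.3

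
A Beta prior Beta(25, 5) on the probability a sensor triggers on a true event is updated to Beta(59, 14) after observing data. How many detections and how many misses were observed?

Beta is conjugate to the binomial likelihood: posterior = Beta(α+s, β+f).
So s = 59 − 25 = 34 and f = 14 − 5 = 9.

34 detections and 9 misses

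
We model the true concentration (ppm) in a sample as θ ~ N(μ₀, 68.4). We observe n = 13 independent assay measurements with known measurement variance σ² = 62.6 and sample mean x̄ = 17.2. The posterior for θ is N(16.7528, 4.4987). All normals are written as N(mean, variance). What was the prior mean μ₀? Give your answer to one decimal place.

With known observation variance, the Normal–Normal posterior has precision τ_n = τ₀ + n/σ² and mean μ_n = (τ₀μ₀ + (n/σ²)x̄)/τ_n.
Here τ₀ = 1/68.4 = 0.014620 and τ_data = 13/62.6 = 0.207668, so τ_n = 0.222288.
Rearranging for μ₀: μ₀ = (μ_n·τ_n − τ_data·x̄)/τ₀ = (16.7528·0.222288 − 0.207668·17.2) / 0.014620 = 0.152057/0.014620 ≈ 10.4.

μ₀ = 10.4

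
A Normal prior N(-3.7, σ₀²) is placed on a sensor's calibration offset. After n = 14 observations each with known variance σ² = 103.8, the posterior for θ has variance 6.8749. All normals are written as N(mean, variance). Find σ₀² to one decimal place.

σ₀² = 94.5

Posterior precision equals prior precision plus data precision: 1/σ_n² = 1/σ₀² + n/σ².
So 1/σ₀² = 1/6.8749 − 14/103.8 = 0.145457 − 0.134875 = 0.010582.
Hence σ₀² = 1/0.010582 ≈ 94.5.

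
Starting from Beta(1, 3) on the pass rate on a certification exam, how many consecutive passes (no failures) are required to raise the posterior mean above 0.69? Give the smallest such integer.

k = 6

After k passes and 0 failures the posterior is Beta(1+k, 3), with mean (1+k)/(1+3+k).
Set (1+k)/(4+k) > 0.69 and solve: k > (0.69·4 − 1)/(1 − 0.69) = 5.677.
The smallest integer exceeding 5.677 is 6.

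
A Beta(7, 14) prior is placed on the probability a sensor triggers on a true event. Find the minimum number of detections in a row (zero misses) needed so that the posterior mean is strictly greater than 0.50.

After k detections and 0 misses the posterior is Beta(7+k, 14), with mean (7+k)/(7+14+k).
Set (7+k)/(21+k) > 0.50 and solve: k > (0.50·21 − 7)/(1 − 0.50) = 7.000.
The smallest integer exceeding 7.000 is 8, and checking k=8: (15)/(29) = 0.5172 > 0.50.

k = 8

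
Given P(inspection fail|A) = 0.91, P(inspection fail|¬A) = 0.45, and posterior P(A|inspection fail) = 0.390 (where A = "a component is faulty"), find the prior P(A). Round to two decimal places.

P(A) = 0.24

Bayes' rule in odds form gives O(A|E) = O(A)·[P(E|A)/P(E|¬A)], hence O(A) = O(A|E)/LR.
Posterior odds = 0.390/(1−0.390) = 0.6393. LR = 0.91/0.45 = 2.0222.
Prior odds = 0.6393/2.0222 = 0.3161, so P(A) = 0.3161/(1+0.3161) ≈ 0.24.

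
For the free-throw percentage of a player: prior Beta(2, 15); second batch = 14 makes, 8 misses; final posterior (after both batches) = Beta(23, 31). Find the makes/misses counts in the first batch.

Because Beta–binomial updating is additive in the counts, the combined data contributed (α_post−α_prior, β_post−β_prior) successes and failures.
Total across both batches: 23−2=21 makes, 31−15=16 misses.
Subtract the second batch: 21−14=7 makes and 16−8=8 misses.

7 makes and 8 misses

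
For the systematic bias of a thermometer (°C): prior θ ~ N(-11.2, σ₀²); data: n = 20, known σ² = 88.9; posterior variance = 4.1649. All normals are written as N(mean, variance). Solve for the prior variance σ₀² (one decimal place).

σ₀² = 66.1

For the Normal–Normal model with known σ², precisions add: τ_n = τ₀ + n/σ².
So 1/σ₀² = 1/4.1649 − 20/88.9 = 0.240102 − 0.224972 = 0.015130.
Hence σ₀² = 1/0.015130 ≈ 66.1.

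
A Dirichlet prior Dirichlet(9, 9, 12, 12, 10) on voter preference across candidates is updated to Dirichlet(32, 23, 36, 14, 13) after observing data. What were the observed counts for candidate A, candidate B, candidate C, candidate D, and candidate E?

For a Dirichlet(α) prior with multinomial counts c, the posterior is Dirichlet(α + c) componentwise.
Counts are posterior − prior componentwise: 32−9=23, 23−9=14, 36−12=24, 14−12=2, 13−10=3.

counts (23, 14, 24, 2, 3)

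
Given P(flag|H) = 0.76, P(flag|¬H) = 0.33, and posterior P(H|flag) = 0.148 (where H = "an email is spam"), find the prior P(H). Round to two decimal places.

In odds form, posterior odds = prior odds × likelihood ratio, so prior odds = posterior odds ÷ LR.
Posterior odds = 0.148/(1−0.148) = 0.1737. LR = 0.76/0.33 = 2.3030.
Prior odds = 0.1737/2.3030 = 0.0754, so P(H) = 0.0754/(1+0.0754) ≈ 0.07.

P(H) = 0.07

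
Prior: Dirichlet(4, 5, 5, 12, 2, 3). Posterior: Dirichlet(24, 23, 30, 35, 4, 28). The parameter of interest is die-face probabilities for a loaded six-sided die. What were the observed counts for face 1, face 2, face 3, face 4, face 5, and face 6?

For a Dirichlet(α) prior with multinomial counts c, the posterior is Dirichlet(α + c) componentwise.
Counts are posterior − prior componentwise: 24−4=20, 23−5=18, 30−5=25, 35−12=23, 4−2=2, 28−3=25.

counts (20, 18, 25, 23, 2, 25)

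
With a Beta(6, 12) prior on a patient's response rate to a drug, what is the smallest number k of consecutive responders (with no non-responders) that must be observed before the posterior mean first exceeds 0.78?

k = 37

After k responders and 0 non-responders the posterior is Beta(6+k, 12), with mean (6+k)/(6+12+k).
Set (6+k)/(18+k) > 0.78 and solve: k > (0.78·18 − 6)/(1 − 0.78) = 36.545.
The smallest integer exceeding 36.545 is 37.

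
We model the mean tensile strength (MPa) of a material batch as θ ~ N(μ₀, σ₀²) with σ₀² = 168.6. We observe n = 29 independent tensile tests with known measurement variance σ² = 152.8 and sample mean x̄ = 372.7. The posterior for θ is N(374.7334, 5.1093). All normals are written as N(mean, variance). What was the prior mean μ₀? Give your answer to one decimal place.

The posterior mean is a precision-weighted average: μ_n = (τ₀μ₀ + τ_data·x̄)/(τ₀+τ_data), with τ₀=1/σ₀² and τ_data=n/σ².
Here τ₀ = 1/168.6 = 0.005931 and τ_data = 29/152.8 = 0.189791, so τ_n = 0.195722.
Rearranging for μ₀: μ₀ = (μ_n·τ_n − τ_data·x̄)/τ₀ = (374.7334·0.195722 − 0.189791·372.7) / 0.005931 = 2.608465/0.005931 ≈ 439.8.

μ₀ = 439.8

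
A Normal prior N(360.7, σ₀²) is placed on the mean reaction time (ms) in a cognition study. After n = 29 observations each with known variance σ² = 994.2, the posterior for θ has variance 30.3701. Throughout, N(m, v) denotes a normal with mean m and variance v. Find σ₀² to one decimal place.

σ₀² = 266.1

For the Normal–Normal model with known σ², precisions add: τ_n = τ₀ + n/σ².
So 1/σ₀² = 1/30.3701 − 29/994.2 = 0.032927 − 0.029169 = 0.003758.
Hence σ₀² = 1/0.003758 ≈ 266.1.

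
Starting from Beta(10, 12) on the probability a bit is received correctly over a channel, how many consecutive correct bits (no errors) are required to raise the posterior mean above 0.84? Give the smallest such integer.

After k correct bits and 0 errors the posterior is Beta(10+k, 12), with mean (10+k)/(10+12+k).
Set (10+k)/(22+k) > 0.84 and solve: k > (0.84·22 − 10)/(1 − 0.84) = 53.000.
The smallest integer exceeding 53.000 is 54.

k = 54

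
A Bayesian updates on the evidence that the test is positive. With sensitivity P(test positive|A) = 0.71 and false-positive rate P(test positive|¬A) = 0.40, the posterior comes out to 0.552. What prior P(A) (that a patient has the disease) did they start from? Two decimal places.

Bayes' rule in odds form gives O(A|E) = O(A)·[P(E|A)/P(E|¬A)], hence O(A) = O(A|E)/LR.
Posterior odds = 0.552/(1−0.552) = 1.2321. LR = 0.71/0.40 = 1.7750.
Prior odds = 1.2321/1.7750 = 0.6941, so P(A) = 0.6941/(1+0.6941) ≈ 0.41.

P(A) = 0.41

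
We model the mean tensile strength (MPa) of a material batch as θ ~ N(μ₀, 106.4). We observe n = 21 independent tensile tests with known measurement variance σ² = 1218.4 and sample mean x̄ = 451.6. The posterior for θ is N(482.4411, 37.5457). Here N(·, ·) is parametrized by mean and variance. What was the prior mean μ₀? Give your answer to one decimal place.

μ₀ = 539.0

With known observation variance, the Normal–Normal posterior has precision τ_n = τ₀ + n/σ² and mean μ_n = (τ₀μ₀ + (n/σ²)x̄)/τ_n.
Here τ₀ = 1/106.4 = 0.009398 and τ_data = 21/1218.4 = 0.017236, so τ_n = 0.026634.
Rearranging for μ₀: μ₀ = (μ_n·τ_n − τ_data·x̄)/τ₀ = (482.4411·0.026634 − 0.017236·451.6) / 0.009398 = 5.065559/0.009398 ≈ 539.0.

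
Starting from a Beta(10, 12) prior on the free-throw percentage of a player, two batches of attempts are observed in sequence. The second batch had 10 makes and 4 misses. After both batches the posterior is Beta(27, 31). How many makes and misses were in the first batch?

Sequential conjugate updates are equivalent to a single update on the pooled data, so total successes = posterior α − prior α and total failures = posterior β − prior β.
Total across both batches: 27−10=17 makes, 31−12=19 misses.
Subtract the second batch: 17−10=7 makes and 19−4=15 misses.

7 makes and 15 misses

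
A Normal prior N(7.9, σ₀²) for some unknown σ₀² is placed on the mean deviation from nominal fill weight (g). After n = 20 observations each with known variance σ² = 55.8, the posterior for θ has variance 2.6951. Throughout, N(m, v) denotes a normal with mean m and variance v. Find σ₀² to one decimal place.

For the Normal–Normal model with known σ², precisions add: τ_n = τ₀ + n/σ².
So 1/σ₀² = 1/2.6951 − 20/55.8 = 0.371044 − 0.358423 = 0.012621.
Hence σ₀² = 1/0.012621 ≈ 79.2.

σ₀² = 79.2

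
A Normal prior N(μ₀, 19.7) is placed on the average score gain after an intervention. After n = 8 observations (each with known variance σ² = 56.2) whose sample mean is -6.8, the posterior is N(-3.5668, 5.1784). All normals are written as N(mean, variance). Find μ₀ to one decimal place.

The posterior mean is a precision-weighted average: μ_n = (τ₀μ₀ + τ_data·x̄)/(τ₀+τ_data), with τ₀=1/σ₀² and τ_data=n/σ².
Here τ₀ = 1/19.7 = 0.050761 and τ_data = 8/56.2 = 0.142349, so τ_n = 0.193110.
Rearranging for μ₀: μ₀ = (μ_n·τ_n − τ_data·x̄)/τ₀ = (-3.5668·0.193110 − 0.142349·-6.8) / 0.050761 = 0.279188/0.050761 ≈ 5.5.

μ₀ = 5.5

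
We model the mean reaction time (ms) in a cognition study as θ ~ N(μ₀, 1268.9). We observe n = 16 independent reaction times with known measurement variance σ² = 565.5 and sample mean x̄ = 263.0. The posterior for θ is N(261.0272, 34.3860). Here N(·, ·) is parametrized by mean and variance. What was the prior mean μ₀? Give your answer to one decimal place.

μ₀ = 190.2

The posterior mean is a precision-weighted average: μ_n = (τ₀μ₀ + τ_data·x̄)/(τ₀+τ_data), with τ₀=1/σ₀² and τ_data=n/σ².
Here τ₀ = 1/1268.9 = 0.000788 and τ_data = 16/565.5 = 0.028294, so τ_n = 0.029082.
Rearranging for μ₀: μ₀ = (μ_n·τ_n − τ_data·x̄)/τ₀ = (261.0272·0.029082 − 0.028294·263.0) / 0.000788 = 0.149871/0.000788 ≈ 190.2.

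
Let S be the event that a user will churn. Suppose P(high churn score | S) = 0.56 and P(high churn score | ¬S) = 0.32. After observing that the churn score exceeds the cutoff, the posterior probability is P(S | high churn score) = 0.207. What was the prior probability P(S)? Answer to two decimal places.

P(S) = 0.13

Bayes' rule in odds form gives O(S|E) = O(S)·[P(E|S)/P(E|¬S)], hence O(S) = O(S|E)/LR.
Posterior odds = 0.207/(1−0.207) = 0.2610. LR = 0.56/0.32 = 1.7500.
Prior odds = 0.2610/1.7500 = 0.1491, so P(S) = 0.1491/(1+0.1491) ≈ 0.13.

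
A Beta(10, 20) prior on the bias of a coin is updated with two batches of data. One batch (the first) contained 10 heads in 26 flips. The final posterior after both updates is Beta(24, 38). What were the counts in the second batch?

Because Beta–binomial updating is additive in the counts, the combined data contributed (α_post−α_prior, β_post−β_prior) successes and failures.
Total across both batches: 24−10=14 heads, 38−20=18 tails.
Subtract the first batch: 14−10=4 heads and 18−16=2 tails.

4 heads and 2 tails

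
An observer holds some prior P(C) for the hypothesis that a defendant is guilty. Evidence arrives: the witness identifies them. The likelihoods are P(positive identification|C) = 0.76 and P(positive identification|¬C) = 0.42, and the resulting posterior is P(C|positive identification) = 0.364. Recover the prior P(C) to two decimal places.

P(C) = 0.24

Bayes' rule in odds form gives O(C|E) = O(C)·[P(E|C)/P(E|¬C)], hence O(C) = O(C|E)/LR.
Posterior odds = 0.364/(1−0.364) = 0.5723. LR = 0.76/0.42 = 1.8095.
Prior odds = 0.5723/1.8095 = 0.3163, so P(C) = 0.3163/(1+0.3163) ≈ 0.24.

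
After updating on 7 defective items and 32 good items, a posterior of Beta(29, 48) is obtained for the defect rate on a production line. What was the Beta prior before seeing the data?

A Beta(a, b) prior with s successes and f failures in binomial data gives a Beta(a+s, b+f) posterior.
Subtract the data counts: 29−7=22, 48−32=16.

Beta(22, 16)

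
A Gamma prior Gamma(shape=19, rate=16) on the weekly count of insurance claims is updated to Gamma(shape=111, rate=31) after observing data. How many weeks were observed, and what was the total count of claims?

A Gamma(α, β) prior (rate parametrization) on a Poisson rate with n observations summing to S gives posterior Gamma(α+S, β+n).
Matching: Σxᵢ = 111 − 19 = 92 and n = 31 − 16 = 15.

n = 15 weeks with total 92 claims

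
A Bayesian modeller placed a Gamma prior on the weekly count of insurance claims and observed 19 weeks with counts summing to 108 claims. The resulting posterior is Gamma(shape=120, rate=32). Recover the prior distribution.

Gamma(shape=12, rate=13)

A Gamma(α, β) prior (rate parametrization) on a Poisson rate with n observations summing to S gives posterior Gamma(α+S, β+n).
So α = 120 − 108 = 12 and β = 32 − 19 = 13.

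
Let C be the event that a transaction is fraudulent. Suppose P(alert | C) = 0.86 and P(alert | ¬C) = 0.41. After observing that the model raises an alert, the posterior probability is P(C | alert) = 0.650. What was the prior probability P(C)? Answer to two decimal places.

P(C) = 0.47

In odds form, posterior odds = prior odds × likelihood ratio, so prior odds = posterior odds ÷ LR.
Posterior odds = 0.650/(1−0.650) = 1.8571. LR = 0.86/0.41 = 2.0976.
Prior odds = 1.8571/2.0976 = 0.8853, so P(C) = 0.8853/(1+0.8853) ≈ 0.47.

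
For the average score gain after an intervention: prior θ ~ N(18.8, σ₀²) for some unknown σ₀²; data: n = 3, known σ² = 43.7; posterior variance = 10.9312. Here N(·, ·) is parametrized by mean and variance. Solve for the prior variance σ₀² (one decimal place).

Posterior precision equals prior precision plus data precision: 1/σ_n² = 1/σ₀² + n/σ².
So 1/σ₀² = 1/10.9312 − 3/43.7 = 0.091481 − 0.068650 = 0.022831.
Hence σ₀² = 1/0.022831 ≈ 43.8.

σ₀² = 43.8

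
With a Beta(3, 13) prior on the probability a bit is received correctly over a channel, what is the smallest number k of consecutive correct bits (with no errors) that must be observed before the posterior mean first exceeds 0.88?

After k correct bits and 0 errors the posterior is Beta(3+k, 13), with mean (3+k)/(3+13+k).
Set (3+k)/(16+k) > 0.88 and solve: k > (0.88·16 − 3)/(1 − 0.88) = 92.333.
The smallest integer exceeding 92.333 is 93.

k = 93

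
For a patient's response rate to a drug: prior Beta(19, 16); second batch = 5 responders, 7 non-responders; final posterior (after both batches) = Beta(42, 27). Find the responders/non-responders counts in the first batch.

Because Beta–binomial updating is additive in the counts, the combined data contributed (α_post−α_prior, β_post−β_prior) successes and failures.
Total across both batches: 42−19=23 responders, 27−16=11 non-responders.
Subtract the second batch: 23−5=18 responders and 11−7=4 non-responders.

18 responders and 4 non-responders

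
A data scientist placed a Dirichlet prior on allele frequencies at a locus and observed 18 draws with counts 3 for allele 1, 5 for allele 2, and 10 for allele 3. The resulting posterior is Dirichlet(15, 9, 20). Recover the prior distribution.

For a Dirichlet(α) prior with multinomial counts c, the posterior is Dirichlet(α + c) componentwise.
Subtract each count from the matching posterior parameter: 15−3=12, 9−5=4, 20−10=10.

Dirichlet(12, 4, 10)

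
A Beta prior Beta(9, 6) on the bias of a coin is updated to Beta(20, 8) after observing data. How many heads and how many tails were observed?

Under Beta–binomial conjugacy the posterior parameters are (a+s, b+f).
Match parameters: s=20−9=11, f=8−6=2.

11 heads and 2 tails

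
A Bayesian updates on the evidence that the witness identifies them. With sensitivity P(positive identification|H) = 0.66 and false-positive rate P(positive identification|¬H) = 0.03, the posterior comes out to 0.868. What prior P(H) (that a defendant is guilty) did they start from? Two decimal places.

P(H) = 0.23

In odds form, posterior odds = prior odds × likelihood ratio, so prior odds = posterior odds ÷ LR.
Posterior odds = 0.868/(1−0.868) = 6.5758. LR = 0.66/0.03 = 22.0000.
Prior odds = 6.5758/22.0000 = 0.2989, so P(H) = 0.2989/(1+0.2989) ≈ 0.23.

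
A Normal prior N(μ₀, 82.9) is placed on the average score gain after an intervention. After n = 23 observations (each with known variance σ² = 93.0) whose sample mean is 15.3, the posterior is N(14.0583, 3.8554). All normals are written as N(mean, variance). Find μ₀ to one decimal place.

With known observation variance, the Normal–Normal posterior has precision τ_n = τ₀ + n/σ² and mean μ_n = (τ₀μ₀ + (n/σ²)x̄)/τ_n.
Here τ₀ = 1/82.9 = 0.012063 and τ_data = 23/93.0 = 0.247312, so τ_n = 0.259375.
Rearranging for μ₀: μ₀ = (μ_n·τ_n − τ_data·x̄)/τ₀ = (14.0583·0.259375 − 0.247312·15.3) / 0.012063 = -0.137502/0.012063 ≈ -11.4.

μ₀ = -11.4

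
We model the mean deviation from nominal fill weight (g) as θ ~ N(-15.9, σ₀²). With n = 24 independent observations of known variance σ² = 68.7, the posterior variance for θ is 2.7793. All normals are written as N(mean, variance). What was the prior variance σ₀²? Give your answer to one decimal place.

For the Normal–Normal model with known σ², precisions add: τ_n = τ₀ + n/σ².
So 1/σ₀² = 1/2.7793 − 24/68.7 = 0.359803 − 0.349345 = 0.010458.
Hence σ₀² = 1/0.010458 ≈ 95.6.

σ₀² = 95.6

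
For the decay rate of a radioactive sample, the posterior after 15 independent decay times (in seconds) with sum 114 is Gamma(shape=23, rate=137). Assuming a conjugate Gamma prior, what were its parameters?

Gamma–exponential conjugacy: posterior shape = α + n, posterior rate = β + Σtᵢ.
So α = 23 − 15 = 8 and β = 137 − 114 = 23.

Gamma(shape=8, rate=23)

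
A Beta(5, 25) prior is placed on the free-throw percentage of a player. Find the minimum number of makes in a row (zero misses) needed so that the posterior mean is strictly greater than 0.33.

After k makes and 0 misses the posterior is Beta(5+k, 25), with mean (5+k)/(5+25+k).
Set (5+k)/(30+k) > 0.33 and solve: k > (0.33·30 − 5)/(1 − 0.33) = 7.313.
The smallest integer exceeding 7.313 is 8.

k = 8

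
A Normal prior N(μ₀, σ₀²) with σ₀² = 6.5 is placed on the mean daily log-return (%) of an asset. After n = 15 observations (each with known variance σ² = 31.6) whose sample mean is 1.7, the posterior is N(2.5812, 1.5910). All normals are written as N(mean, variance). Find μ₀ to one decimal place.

With known observation variance, the Normal–Normal posterior has precision τ_n = τ₀ + n/σ² and mean μ_n = (τ₀μ₀ + (n/σ²)x̄)/τ_n.
Here τ₀ = 1/6.5 = 0.153846 and τ_data = 15/31.6 = 0.474684, so τ_n = 0.628530.
Rearranging for μ₀: μ₀ = (μ_n·τ_n − τ_data·x̄)/τ₀ = (2.5812·0.628530 − 0.474684·1.7) / 0.153846 = 0.815399/0.153846 ≈ 5.3.

μ₀ = 5.3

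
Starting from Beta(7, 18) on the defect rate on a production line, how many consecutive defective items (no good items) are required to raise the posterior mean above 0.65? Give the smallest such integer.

k = 27

After k defective items and 0 good items the posterior is Beta(7+k, 18), with mean (7+k)/(7+18+k).
Set (7+k)/(25+k) > 0.65 and solve: k > (0.65·25 − 7)/(1 − 0.65) = 26.429.
The smallest integer exceeding 26.429 is 27.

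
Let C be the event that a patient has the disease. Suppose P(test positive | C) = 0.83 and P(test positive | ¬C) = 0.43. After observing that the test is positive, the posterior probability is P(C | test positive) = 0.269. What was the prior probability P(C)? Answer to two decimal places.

P(C) = 0.16

Bayes' rule in odds form gives O(C|E) = O(C)·[P(E|C)/P(E|¬C)], hence O(C) = O(C|E)/LR.
Posterior odds = 0.269/(1−0.269) = 0.3680. LR = 0.83/0.43 = 1.9302.
Prior odds = 0.3680/1.9302 = 0.1907, so P(C) = 0.1907/(1+0.1907) ≈ 0.16.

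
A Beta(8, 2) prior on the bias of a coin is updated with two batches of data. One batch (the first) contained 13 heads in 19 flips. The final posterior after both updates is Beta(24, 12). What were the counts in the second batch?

Because Beta–binomial updating is additive in the counts, the combined data contributed (α_post−α_prior, β_post−β_prior) successes and failures.
Total across both batches: 24−8=16 heads, 12−2=10 tails.
Subtract the first batch: 16−13=3 heads and 10−6=4 tails.

3 heads and 4 tails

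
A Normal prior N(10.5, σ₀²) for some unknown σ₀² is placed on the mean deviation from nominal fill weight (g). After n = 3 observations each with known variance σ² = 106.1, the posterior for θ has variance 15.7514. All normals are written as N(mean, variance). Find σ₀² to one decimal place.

For the Normal–Normal model with known σ², precisions add: τ_n = τ₀ + n/σ².
So 1/σ₀² = 1/15.7514 − 3/106.1 = 0.063486 − 0.028275 = 0.035211.
Hence σ₀² = 1/0.035211 ≈ 28.4.

σ₀² = 28.4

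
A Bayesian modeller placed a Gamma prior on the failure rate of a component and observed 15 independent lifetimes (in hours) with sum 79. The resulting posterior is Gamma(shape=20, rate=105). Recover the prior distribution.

For an exponential likelihood with a Gamma(α, β) prior on the rate, n observations with total T give posterior Gamma(α+n, β+T).
So α = 20 − 15 = 5 and β = 105 − 79 = 26.

Gamma(shape=5, rate=26)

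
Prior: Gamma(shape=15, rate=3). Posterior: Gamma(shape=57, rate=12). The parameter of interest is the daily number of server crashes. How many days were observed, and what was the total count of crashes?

A Gamma(α, β) prior (rate parametrization) on a Poisson rate with n observations summing to S gives posterior Gamma(α+S, β+n).
Matching: Σxᵢ = 57 − 15 = 42 and n = 12 − 3 = 9.

n = 9 days with total 42 crashes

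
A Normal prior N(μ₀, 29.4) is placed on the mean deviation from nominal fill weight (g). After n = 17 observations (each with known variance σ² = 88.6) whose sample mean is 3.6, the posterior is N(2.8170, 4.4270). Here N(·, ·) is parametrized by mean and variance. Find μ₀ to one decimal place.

μ₀ = -1.6

With known observation variance, the Normal–Normal posterior has precision τ_n = τ₀ + n/σ² and mean μ_n = (τ₀μ₀ + (n/σ²)x̄)/τ_n.
Here τ₀ = 1/29.4 = 0.034014 and τ_data = 17/88.6 = 0.191874, so τ_n = 0.225888.
Rearranging for μ₀: μ₀ = (μ_n·τ_n − τ_data·x̄)/τ₀ = (2.8170·0.225888 − 0.191874·3.6) / 0.034014 = -0.054420/0.034014 ≈ -1.6.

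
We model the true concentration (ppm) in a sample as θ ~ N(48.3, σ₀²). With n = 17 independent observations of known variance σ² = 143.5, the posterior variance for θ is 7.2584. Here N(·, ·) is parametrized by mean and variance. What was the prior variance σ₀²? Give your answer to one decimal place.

For the Normal–Normal model with known σ², precisions add: τ_n = τ₀ + n/σ².
So 1/σ₀² = 1/7.2584 − 17/143.5 = 0.137771 − 0.118467 = 0.019304.
Hence σ₀² = 1/0.019304 ≈ 51.8.

σ₀² = 51.8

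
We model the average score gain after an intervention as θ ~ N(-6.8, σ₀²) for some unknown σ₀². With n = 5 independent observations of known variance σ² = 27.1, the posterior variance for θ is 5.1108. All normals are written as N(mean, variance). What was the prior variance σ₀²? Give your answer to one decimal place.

For the Normal–Normal model with known σ², precisions add: τ_n = τ₀ + n/σ².
So 1/σ₀² = 1/5.1108 − 5/27.1 = 0.195664 − 0.184502 = 0.011162.
Hence σ₀² = 1/0.011162 ≈ 89.6.

σ₀² = 89.6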